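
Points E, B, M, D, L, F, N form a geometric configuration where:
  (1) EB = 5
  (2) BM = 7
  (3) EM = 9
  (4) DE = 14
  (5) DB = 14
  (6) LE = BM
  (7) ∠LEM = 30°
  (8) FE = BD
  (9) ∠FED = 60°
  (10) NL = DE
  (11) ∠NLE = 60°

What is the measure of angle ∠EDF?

From the given relations: FE = BD = 14.
Step 1: By the law of cosines on triangle DEF: DF² = 14² + 14² − 2·14·14·cos(60°) = 196, so DF = 14.
Step 2: By the inverse law of cosines on triangle EDF: cos(∠EDF) = (14² + 14² − 14²) / (2·14·14) = 196/392 = 0.5, so ∠EDF = 60°.

Therefore, the measure of angle ∠EDF = 60°.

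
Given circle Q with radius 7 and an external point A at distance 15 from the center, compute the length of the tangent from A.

tangent = √(d² - r²) = √(15² - 7²) = √(225 - 49) = √176 = 4*sqrt(11)

4*sqrt(11)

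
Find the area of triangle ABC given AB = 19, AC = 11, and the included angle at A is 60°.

Area = (1/2) * AB * AC * sin(A)
Area = (1/2) * 19 * 11 * sin(60°)
Area = (1/2) * 19 * 11 * sqrt(3)/2
Area = 209*sqrt(3)/4

209*sqrt(3)/4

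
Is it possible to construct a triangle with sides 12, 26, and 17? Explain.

Check all three triangle inequalities:
12 + 26 = 38 > 17 ✓
12 + 17 = 29 > 26 ✓
26 + 17 = 43 > 12 ✓
All conditions hold, so these sides form a valid triangle.

Yes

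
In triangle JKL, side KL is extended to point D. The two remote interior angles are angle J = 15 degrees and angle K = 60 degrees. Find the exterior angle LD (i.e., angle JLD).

Exterior angle = 15 + 60 = 75 degrees (exterior angle theorem).

75 degrees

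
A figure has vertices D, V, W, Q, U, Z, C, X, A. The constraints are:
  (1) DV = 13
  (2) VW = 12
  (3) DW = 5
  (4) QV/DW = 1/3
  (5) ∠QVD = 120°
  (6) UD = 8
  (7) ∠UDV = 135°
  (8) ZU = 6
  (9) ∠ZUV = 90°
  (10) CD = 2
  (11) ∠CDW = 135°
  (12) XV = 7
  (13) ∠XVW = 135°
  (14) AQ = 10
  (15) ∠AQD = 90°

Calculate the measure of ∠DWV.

Step 1: By the inverse law of cosines on triangle DWV: cos(∠DWV) = (5² + 12² − 13²) / (2·5·12) = 0/120 = 0, so ∠DWV = 90°.

Therefore, the measure of angle ∠DWV = 90°.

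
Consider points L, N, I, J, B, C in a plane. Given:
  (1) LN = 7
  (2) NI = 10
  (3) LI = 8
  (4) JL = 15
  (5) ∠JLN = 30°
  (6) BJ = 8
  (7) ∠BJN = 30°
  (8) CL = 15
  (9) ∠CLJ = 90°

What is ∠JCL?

Step 1: By the law of cosines on triangle CLJ: CJ² = 15² + 15² − 2·15·15·cos(90°) = 450, so CJ = 15·√2.
Step 2: By the inverse law of cosines on triangle JCL: cos(∠JCL) = ((15·√2)² + 15² − 15²) / (2·15·√2·15) = 450/636.4 = 0.7071, so ∠JCL = 45°.

Therefore, the measure of angle ∠JCL = 45°.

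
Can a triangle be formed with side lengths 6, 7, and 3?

Sort the sides: 3, 6, 7.
It suffices to check that the sum of the two smallest exceeds the largest:
3 + 6 = 9 > 7. ✓
Yes, a valid triangle can be formed.

Yes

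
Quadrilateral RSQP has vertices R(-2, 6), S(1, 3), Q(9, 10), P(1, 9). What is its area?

The Shoelace formula works by pairing each vertex with the next (cycling back to the first).
For each pair, compute x_i*y_(i+1) - x_(i+1)*y_i:
  (-2*3 - 1*6) = -12
  (1*10 - 9*3) = -17
  (9*9 - 1*10) = 71
  (1*6 - -2*9) = 24
Taking half the absolute value of the total: Area = (1/2)(66) = 33.

33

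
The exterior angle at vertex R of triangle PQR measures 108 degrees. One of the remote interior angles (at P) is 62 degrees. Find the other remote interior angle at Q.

The exterior angle theorem states that an exterior angle equals the sum of the two non-adjacent interior angles.
So 108 = 62 + angle Q, which gives angle Q = 108 - 62 = 46 degrees.

46 degrees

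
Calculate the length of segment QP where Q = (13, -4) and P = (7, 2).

The horizontal distance is |7 - 13| = 6 and the vertical distance is |2 - -4| = 6.
By the Pythagorean theorem, d = sqrt(6^2 + 6^2) = sqrt(72) = 6*sqrt(2).

6*sqrt(2)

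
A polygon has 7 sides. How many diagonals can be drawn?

The number of diagonals in an n-gon is n(n - 3)/2.
For n = 7: 7(7 - 3)/2 = 7 × 4 / 2 = 14.

14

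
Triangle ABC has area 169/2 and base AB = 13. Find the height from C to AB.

Area = (1/2) * base * height
height = 2 * Area / base
height = 2 * 169/2 / 13
height = 169 / 13
height = 13

13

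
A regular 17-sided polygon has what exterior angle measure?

Each exterior angle of a regular n-gon is 360 / n.
For n = 17: 360 / 17 = 360/17 degrees.

360/17 degrees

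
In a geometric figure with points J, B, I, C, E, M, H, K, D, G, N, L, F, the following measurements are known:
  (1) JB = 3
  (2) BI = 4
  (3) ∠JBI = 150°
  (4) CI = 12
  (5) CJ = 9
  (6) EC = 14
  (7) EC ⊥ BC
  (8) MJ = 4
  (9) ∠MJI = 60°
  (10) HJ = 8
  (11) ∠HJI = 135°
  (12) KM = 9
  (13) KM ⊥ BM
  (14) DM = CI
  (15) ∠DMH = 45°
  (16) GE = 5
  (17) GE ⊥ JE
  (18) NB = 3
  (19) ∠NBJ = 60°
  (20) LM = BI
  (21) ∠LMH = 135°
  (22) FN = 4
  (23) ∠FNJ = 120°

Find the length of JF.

Step 1: By the law of cosines on triangle JBN: JN² = 3² + 3² − 2·3·3·cos(60°) = 9, so JN = 3.
Step 2: By the law of cosines on triangle JNF: JF² = 3² + 4² − 2·3·4·cos(120°) = 37, so JF = √37.

Therefore, the length of JF = √37.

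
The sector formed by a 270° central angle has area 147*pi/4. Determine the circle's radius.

Sector area A = πr² × θ/360, so r² = 360A / (πθ).
r² = 360 × 147*pi/4 / (π × 270)
r² = 49
r = 7

7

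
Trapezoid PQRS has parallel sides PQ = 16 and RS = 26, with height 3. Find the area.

A trapezoid's area equals the midsegment times the height.
The midsegment is (16 + 26) / 2 = 21.
Area = 21 * 3 = 63.

63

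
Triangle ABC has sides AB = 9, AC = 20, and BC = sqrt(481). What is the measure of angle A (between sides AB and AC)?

cos(A) = (9² + 20² - (sqrt(481))²) / (2 × 9 × 20) = 0, so A = arccos(0) = 90°.

90°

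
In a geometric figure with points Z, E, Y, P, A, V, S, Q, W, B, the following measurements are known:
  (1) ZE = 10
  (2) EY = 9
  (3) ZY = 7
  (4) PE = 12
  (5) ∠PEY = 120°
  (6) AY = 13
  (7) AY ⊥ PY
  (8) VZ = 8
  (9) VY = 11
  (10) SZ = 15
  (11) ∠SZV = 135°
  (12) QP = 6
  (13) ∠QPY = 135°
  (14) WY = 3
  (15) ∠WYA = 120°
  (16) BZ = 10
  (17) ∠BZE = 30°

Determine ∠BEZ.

Step 1: By the law of cosines on triangle EZB: EB² = 10² + 10² − 2·10·10·cos(30°) = 26.79, so EB ≈ 5.18.
Step 2: By the inverse law of cosines on triangle BEZ: cos(∠BEZ) = (5.18² + 10² − 10²) / (2·5.18·10) = 26.79/103.53 = 0.2588, so ∠BEZ = 75°.

Therefore, the measure of angle ∠BEZ = 75°.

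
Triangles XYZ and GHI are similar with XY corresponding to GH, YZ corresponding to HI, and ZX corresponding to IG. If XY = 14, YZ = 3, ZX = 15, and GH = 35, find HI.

Similar triangles have proportional sides. Setting up the proportion:
GH / XY = HI / YZ
35 / 14 = HI / 3
HI = 3 * 35 / 14 = 15/2.

15/2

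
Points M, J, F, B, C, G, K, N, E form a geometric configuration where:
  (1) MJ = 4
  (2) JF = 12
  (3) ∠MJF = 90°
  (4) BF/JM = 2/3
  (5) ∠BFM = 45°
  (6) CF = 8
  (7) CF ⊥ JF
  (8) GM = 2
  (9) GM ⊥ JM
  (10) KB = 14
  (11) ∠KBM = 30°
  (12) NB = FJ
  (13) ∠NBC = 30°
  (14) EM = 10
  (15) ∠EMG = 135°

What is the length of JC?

Step 1: By the law of cosines on triangle JFC: JC² = 12² + 8² − 2·12·8·cos(90°) = 208, so JC = 4·√13.

Therefore, the length of JC = 4·√13.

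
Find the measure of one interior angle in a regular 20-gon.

Each interior angle of a regular n-gon is (n - 2) * 180 / n.
For n = 20: (20 - 2) * 180 / 20 = 3240/20 = 162 degrees.

162 degrees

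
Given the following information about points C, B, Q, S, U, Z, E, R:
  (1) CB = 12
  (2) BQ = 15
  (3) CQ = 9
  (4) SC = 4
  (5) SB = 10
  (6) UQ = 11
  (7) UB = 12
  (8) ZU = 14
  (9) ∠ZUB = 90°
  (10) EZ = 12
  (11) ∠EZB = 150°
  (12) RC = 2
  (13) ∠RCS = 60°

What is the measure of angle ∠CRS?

Step 1: By the law of cosines on triangle RCS: RS² = 2² + 4² − 2·2·4·cos(60°) = 12, so RS = 2·√3.
Step 2: By the inverse law of cosines on triangle CRS: cos(∠CRS) = (2² + (2·√3)² − 4²) / (2·2·2·√3) = 0/13.86 = 0, so ∠CRS = 90°.

Therefore, the measure of angle ∠CRS = 90°.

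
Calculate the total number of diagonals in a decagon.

The number of diagonals in an n-gon is n(n - 3)/2.
For n = 10: 10(10 - 3)/2 = 10 × 7 / 2 = 35.

35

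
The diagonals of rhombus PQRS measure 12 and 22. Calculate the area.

Area = (12 * 22) / 2 = 264 / 2 = 132

132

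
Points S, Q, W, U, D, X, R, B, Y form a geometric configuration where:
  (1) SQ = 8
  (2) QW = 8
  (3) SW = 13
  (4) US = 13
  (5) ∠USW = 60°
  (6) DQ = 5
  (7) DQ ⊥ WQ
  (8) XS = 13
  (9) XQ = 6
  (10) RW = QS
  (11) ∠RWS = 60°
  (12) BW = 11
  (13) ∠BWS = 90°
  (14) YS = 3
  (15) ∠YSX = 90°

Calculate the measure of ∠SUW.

Step 1: By the law of cosines on triangle USW: UW² = 13² + 13² − 2·13·13·cos(60°) = 169, so UW = 13.
Step 2: By the inverse law of cosines on triangle SUW: cos(∠SUW) = (13² + 13² − 13²) / (2·13·13) = 169/338 = 0.5, so ∠SUW = 60°.

Therefore, the measure of angle ∠SUW = 60°.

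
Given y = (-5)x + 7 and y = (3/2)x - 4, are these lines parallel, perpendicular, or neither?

Slope of line 1: m1 = -5
Slope of line 2: m2 = 3/2
For parallel lines we need equal slopes: -5 != 3/2.
For perpendicular lines we need m1*m2 = -1: (-5)(3/2) = -15/2 != -1.
Since neither condition holds, the lines are neither parallel nor perpendicular.

Neither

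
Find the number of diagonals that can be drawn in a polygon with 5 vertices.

Each of the 5 vertices connects to 2 non-adjacent vertices via diagonals.
Total connections = 5 × 2 = 10, but each diagonal is counted twice.
Number of diagonals = 10 / 2 = 5.

5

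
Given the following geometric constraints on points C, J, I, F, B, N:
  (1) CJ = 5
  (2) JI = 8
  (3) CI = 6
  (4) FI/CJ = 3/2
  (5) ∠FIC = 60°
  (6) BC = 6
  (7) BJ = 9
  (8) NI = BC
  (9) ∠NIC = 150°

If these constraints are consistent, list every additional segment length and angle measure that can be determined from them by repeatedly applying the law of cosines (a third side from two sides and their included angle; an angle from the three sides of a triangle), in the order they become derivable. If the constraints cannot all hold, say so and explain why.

The constraints are consistent. Derivable facts, in order:
After 1 step:
- CF = 3/2·√21
- CN ≈ 11.59
- ∠BCJ = 109.47°
- ∠BJC = 38.94°
- ∠CBJ = 31.59°
- ∠CIJ = 38.62°
- ∠CJI = 48.51°
- ∠ICJ = 92.87°
After 2 steps:
- ∠CFI = 49.11°
- ∠CNI = 15°
- ∠FCI = 70.89°
- ∠ICN = 15°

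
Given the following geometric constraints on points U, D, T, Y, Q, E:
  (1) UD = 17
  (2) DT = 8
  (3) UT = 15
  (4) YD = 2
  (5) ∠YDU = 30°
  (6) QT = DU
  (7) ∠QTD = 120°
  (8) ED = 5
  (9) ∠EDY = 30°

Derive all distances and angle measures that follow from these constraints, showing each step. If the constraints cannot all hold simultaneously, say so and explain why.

The constraints are consistent.

From the given relations:
  QT = DU = 17

Step 1: From UD = 17, DY = 2, and ∠UDY = 30°, by the law of cosines:
  UY² = UD² + DY² - 2·UD·DY·cos(30°) = 289 + 4 - 58.89 = 234.1
  UY ≈ 15.3

Step 2: From DT = 8, TQ = 17, and ∠DTQ = 120°, by the law of cosines:
  DQ² = DT² + TQ² - 2·DT·TQ·cos(120°) = 64 + 289 + 136 = 489
  DQ ≈ 22.11

Step 3: From YD = 2, DE = 5, and ∠YDE = 30°, by the law of cosines:
  YE² = YD² + DE² - 2·YD·DE·cos(30°) = 4 + 25 - 17.32 = 11.68
  YE ≈ 3.42

Step 4: From UD = 17, UT = 15, DT = 8, by the inverse law of cosines:
  cos(∠DUT) = (UD² + UT² - DT²) / (2·UD·UT)
  ∠DUT = 28.07°

Step 5: From DT = 8, DU = 17, TU = 15, by the inverse law of cosines:
  cos(∠TDU) = (DT² + DU² - TU²) / (2·DT·DU)
  ∠TDU = 61.93°

Step 6: From TD = 8, TU = 15, DU = 17, by the inverse law of cosines:
  cos(∠DTU) = (TD² + TU² - DU²) / (2·TD·TU)
  ∠DTU = 90°

Step 7: From UD = 17, UY = 15.3, DY = 2, by the inverse law of cosines:
  cos(∠DUY) = (UD² + UY² - DY²) / (2·UD·UY)
  ∠DUY = 3.75°

Step 8: From DQ = 22.11, DT = 8, QT = 17, by the inverse law of cosines:
  cos(∠QDT) = (DQ² + DT² - QT²) / (2·DQ·DT)
  ∠QDT = 41.74°

Step 9: From YD = 2, YE = 3.42, DE = 5, by the inverse law of cosines:
  cos(∠DYE) = (YD² + YE² - DE²) / (2·YD·YE)
  ∠DYE = 132.99°

Step 10: From YD = 2, YU = 15.3, DU = 17, by the inverse law of cosines:
  cos(∠DYU) = (YD² + YU² - DU²) / (2·YD·YU)
  ∠DYU = 146.25°

Step 11: From QD = 22.11, QT = 17, DT = 8, by the inverse law of cosines:
  cos(∠DQT) = (QD² + QT² - DT²) / (2·QD·QT)
  ∠DQT = 18.26°

Step 12: From ED = 5, EY = 3.42, DY = 2, by the inverse law of cosines:
  cos(∠DEY) = (ED² + EY² - DY²) / (2·ED·EY)
  ∠DEY = 17.01°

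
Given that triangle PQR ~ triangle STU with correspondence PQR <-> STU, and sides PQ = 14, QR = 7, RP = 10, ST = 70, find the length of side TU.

Since the triangles are similar, the ratio of corresponding sides is constant.
Scale factor k = ST / PQ = 70 / 14 = 5
TU = k * QR = 5 * 7 = 35

35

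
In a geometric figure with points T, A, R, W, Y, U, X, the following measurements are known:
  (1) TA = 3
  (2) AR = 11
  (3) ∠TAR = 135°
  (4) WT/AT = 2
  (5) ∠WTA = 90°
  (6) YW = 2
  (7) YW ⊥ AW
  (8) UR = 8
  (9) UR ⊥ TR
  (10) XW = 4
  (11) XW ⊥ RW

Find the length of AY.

From the given relations: WT = 2·AT = 2·3 = 6.
Step 1: By the law of cosines on triangle ATW: AW² = 3² + 6² − 2·3·6·cos(90°) = 45, so AW = 3·√5.
Step 2: By the law of cosines on triangle AWY: AY² = (3·√5)² + 2² − 2·3·√5·2·cos(90°) = 49, so AY = 7.

Therefore, the length of AY = 7.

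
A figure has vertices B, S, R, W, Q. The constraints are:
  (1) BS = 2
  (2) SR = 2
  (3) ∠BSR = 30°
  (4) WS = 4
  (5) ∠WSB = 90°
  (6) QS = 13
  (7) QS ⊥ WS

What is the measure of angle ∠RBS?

Step 1: By the law of cosines on triangle BSR: BR² = 2² + 2² − 2·2·2·cos(30°) = 1.07, so BR ≈ 1.04.
Step 2: By the inverse law of cosines on triangle RBS: cos(∠RBS) = (1.04² + 2² − 2²) / (2·1.04·2) = 1.07/4.14 = 0.2588, so ∠RBS = 75°.

Therefore, the measure of angle ∠RBS = 75°.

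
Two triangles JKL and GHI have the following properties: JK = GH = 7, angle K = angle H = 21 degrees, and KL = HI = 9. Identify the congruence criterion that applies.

The given information provides:
JK = GH = 7, angle K = angle H = 21 degrees, and KL = HI = 9
This matches the SAS congruence theorem.
Two pairs of corresponding sides and the included angle are equal (Side-Angle-Side).

SAS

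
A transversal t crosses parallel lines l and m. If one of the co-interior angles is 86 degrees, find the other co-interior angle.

Co-interior angles sum to 180: 180 - 86 = 94 degrees.

94 degrees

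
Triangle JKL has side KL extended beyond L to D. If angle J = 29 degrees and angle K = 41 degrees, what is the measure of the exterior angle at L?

Exterior angle = 29 + 41 = 70 degrees (exterior angle theorem).

70 degrees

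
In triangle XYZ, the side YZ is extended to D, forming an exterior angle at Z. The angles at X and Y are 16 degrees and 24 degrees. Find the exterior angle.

By the exterior angle theorem, an exterior angle of a triangle equals the sum of the two remote interior angles.
Exterior angle = angle X + angle Y
Exterior angle = 16 + 24 = 40 degrees

40 degrees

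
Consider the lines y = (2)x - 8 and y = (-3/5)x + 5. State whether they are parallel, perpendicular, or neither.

Slope of line 1: m1 = 2
Slope of line 2: m2 = -3/5
For parallel lines we need equal slopes: 2 != -3/5.
For perpendicular lines we need m1*m2 = -1: (2)(-3/5) = -6/5 != -1.
Since neither condition holds, the lines are neither parallel nor perpendicular.

Neither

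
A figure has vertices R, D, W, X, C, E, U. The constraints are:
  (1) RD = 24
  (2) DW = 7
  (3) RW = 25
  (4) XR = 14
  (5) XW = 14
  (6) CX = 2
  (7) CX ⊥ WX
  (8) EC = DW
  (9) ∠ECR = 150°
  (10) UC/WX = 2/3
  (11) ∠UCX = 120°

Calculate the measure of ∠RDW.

Step 1: By the inverse law of cosines on triangle RDW: cos(∠RDW) = (24² + 7² − 25²) / (2·24·7) = 0/336 = 0, so ∠RDW = 90°.

Therefore, the measure of angle ∠RDW = 90°.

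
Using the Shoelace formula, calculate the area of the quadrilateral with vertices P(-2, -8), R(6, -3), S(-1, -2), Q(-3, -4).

Shoelace: sum of cross terms = 53, Area = (1/2)|53| = 53/2

53/2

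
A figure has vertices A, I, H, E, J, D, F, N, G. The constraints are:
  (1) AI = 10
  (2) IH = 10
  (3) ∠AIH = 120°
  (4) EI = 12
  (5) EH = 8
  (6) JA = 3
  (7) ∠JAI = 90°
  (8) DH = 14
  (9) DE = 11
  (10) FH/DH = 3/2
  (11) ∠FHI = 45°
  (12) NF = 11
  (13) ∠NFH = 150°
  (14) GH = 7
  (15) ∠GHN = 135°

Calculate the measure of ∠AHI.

Step 1: By the law of cosines on triangle HIA: HA² = 10² + 10² − 2·10·10·cos(120°) = 300, so HA = 10·√3.
Step 2: By the inverse law of cosines on triangle AHI: cos(∠AHI) = ((10·√3)² + 10² − 10²) / (2·10·√3·10) = 300/346.41 = 0.866, so ∠AHI = 30°.

Therefore, the measure of angle ∠AHI = 30°.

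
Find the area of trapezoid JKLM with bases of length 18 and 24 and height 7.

A trapezoid's area equals the midsegment times the height.
The midsegment is (18 + 24) / 2 = 21.
Area = 21 * 7 = 147.

147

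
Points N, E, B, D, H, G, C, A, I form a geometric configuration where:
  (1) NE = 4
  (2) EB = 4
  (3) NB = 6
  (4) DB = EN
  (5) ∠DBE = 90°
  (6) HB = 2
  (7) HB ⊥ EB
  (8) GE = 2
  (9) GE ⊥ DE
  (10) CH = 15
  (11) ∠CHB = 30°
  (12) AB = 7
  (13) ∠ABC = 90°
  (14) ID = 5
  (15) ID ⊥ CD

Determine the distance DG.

From the given relations: DB = EN = 4.
Step 1: By the law of cosines on triangle EBD: ED² = 4² + 4² − 2·4·4·cos(90°) = 32, so ED = 4·√2.
Step 2: By the law of cosines on triangle DEG: DG² = (4·√2)² + 2² − 2·4·√2·2·cos(90°) = 36, so DG = 6.

Therefore, the length of DG = 6.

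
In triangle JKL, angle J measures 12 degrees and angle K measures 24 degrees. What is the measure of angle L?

The interior angles sum to 180°: angle L = 180 - 12 - 24 = 144°.
The triangle is obtuse (angles 12°, 24°, 144°).

144 degrees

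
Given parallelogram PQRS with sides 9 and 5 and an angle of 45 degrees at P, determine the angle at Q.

In a parallelogram, consecutive angles are supplementary (sum to 180°).
angle Q = 180 - angle P
angle Q = 180 - 45
angle Q = 135 degrees

135 degrees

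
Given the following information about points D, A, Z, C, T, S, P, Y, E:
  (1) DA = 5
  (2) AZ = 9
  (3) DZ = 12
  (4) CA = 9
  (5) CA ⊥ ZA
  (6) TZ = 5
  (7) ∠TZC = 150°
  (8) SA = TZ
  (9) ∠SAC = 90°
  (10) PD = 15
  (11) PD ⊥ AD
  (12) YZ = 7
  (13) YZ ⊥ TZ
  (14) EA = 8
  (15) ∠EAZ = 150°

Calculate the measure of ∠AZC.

Step 1: By the law of cosines on triangle ZAC: ZC² = 9² + 9² − 2·9·9·cos(90°) = 162, so ZC = 9·√2.
Step 2: By the inverse law of cosines on triangle AZC: cos(∠AZC) = (9² + (9·√2)² − 9²) / (2·9·9·√2) = 162/229.1 = 0.7071, so ∠AZC = 45°.

Therefore, the measure of angle ∠AZC = 45°.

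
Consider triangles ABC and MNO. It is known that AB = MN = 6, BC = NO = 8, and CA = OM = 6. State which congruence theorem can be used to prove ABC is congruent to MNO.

The given information matches SSS: All three pairs of corresponding sides are equal (Side-Side-Side).

SSS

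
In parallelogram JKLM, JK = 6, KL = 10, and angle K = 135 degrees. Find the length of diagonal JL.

Using the law of cosines:
d^2 = 6^2 + 10^2 - 2(6)(10)cos(135 degrees)
d^2 = 36 + 100 - 120*-sqrt(2)/2
d^2 = 60*sqrt(2) + 136
d = 2*sqrt(15*sqrt(2) + 34)

2*sqrt(15*sqrt(2) + 34)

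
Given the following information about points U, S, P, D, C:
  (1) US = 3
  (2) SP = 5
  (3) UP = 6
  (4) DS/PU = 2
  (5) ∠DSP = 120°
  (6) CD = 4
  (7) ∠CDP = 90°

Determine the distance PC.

From the given relations: DS = 2·PU = 2·6 = 12.
Step 1: By the law of cosines on triangle DSP: DP² = 12² + 5² − 2·12·5·cos(120°) = 229, so DP ≈ 15.13.
Step 2: By the law of cosines on triangle PDC: PC² = 15.13² + 4² − 2·15.13·4·cos(90°) = 245, so PC = 7·√5.

Therefore, the length of PC = 7·√5.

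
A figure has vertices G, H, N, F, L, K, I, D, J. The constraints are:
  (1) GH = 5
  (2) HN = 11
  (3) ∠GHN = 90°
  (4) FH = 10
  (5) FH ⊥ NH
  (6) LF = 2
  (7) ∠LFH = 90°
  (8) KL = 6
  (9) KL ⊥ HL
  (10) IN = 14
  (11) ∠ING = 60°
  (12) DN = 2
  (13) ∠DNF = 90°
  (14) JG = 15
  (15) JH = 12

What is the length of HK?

Step 1: By the law of cosines on triangle LFH: LH² = 2² + 10² − 2·2·10·cos(90°) = 104, so LH = 2·√26.
Step 2: By the law of cosines on triangle HLK: HK² = (2·√26)² + 6² − 2·2·√26·6·cos(90°) = 140, so HK = 2·√35.

Therefore, the length of HK = 2·√35.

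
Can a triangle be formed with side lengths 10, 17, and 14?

Check all three triangle inequalities:
10 + 17 = 27 > 14 ✓
10 + 14 = 24 > 17 ✓
17 + 14 = 31 > 10 ✓
All conditions hold, so these sides form a valid triangle.

Yes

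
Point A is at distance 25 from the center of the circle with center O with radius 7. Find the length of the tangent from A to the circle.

The tangent, radius, and line from the external point to the center form a right triangle.
The right angle is where the tangent meets the radius.
By the Pythagorean theorem: tangent² + 7² = 25²
tangent² = 625 - 49 = 576
tangent = 24

24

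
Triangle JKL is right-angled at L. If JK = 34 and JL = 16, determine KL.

KL = sqrt(34^2 - 16^2) = sqrt(900) = 30

30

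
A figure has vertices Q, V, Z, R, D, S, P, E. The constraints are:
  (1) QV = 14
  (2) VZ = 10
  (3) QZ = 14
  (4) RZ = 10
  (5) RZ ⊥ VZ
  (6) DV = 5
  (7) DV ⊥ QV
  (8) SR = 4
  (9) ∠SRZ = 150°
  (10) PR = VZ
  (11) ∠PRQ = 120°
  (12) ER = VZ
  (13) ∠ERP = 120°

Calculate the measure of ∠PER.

From the given relations: ER = VZ = 10; PR = VZ = 10.
Step 1: By the law of cosines on triangle ERP: EP² = 10² + 10² − 2·10·10·cos(120°) = 300, so EP = 10·√3.
Step 2: By the inverse law of cosines on triangle PER: cos(∠PER) = ((10·√3)² + 10² − 10²) / (2·10·√3·10) = 300/346.41 = 0.866, so ∠PER = 30°.

Therefore, the measure of angle ∠PER = 30°.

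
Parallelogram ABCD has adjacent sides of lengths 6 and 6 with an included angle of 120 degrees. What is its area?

The area of a parallelogram equals the product of two adjacent sides times the sine of the included angle.
This is because the height equals 6 * sin(120°) = 3*sqrt(3).
Area = 6 * 3*sqrt(3) = 18*sqrt(3)

18*sqrt(3)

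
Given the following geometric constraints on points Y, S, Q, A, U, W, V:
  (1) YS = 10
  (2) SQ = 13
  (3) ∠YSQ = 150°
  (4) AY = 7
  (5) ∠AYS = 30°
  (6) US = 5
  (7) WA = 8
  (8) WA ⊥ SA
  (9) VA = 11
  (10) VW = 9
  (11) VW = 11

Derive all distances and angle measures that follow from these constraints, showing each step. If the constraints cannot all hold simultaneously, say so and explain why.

These constraints are not satisfiable: (11) VW = 11 and (10) VW = 9 assign two different lengths to the same segment. No planar figure meets all of them, so nothing further can be derived.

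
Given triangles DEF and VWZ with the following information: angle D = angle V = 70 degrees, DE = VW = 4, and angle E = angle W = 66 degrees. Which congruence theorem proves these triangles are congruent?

Consider the given information: angle D = angle V = 70 degrees, DE = VW = 4, and angle E = angle W = 66 degrees
This is not AAS or HL: AAS requires two angles and a non-included side. HL only applies to right triangles with matching hypotenuse and leg.
The correct criterion is ASA. Two pairs of corresponding angles and the included side are equal (Angle-Side-Angle).

ASA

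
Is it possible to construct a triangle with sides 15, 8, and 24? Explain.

The longest side is 24. The other two sides sum to 8 + 15 = 23.
Since 23 ≤ 24, the two shorter sides cannot reach around to close the triangle.

No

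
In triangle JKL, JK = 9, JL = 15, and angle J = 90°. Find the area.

Area = (1/2)(9)(15) sin(90°) = (1/2)(9)(15)(1) = 135/2

135/2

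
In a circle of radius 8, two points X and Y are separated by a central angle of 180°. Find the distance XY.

Chord = 2(8) sin(90°) = 16

16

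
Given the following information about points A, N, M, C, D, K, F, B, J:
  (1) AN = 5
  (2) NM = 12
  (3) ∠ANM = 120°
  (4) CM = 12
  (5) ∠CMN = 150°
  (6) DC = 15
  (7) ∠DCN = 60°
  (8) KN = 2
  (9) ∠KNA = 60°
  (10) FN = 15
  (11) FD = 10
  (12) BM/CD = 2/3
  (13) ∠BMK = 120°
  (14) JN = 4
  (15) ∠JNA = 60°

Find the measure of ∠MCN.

Step 1: By the law of cosines on triangle CMN: CN² = 12² + 12² − 2·12·12·cos(150°) = 537.42, so CN ≈ 23.18.
Step 2: By the inverse law of cosines on triangle MCN: cos(∠MCN) = (12² + 23.18² − 12²) / (2·12·23.18) = 537.42/556.37 = 0.9659, so ∠MCN = 15°.

Therefore, the measure of angle ∠MCN = 15°.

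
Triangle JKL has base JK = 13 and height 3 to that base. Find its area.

Area = (1/2) * base * height
Area = (1/2) * 13 * 3
Area = 39/2

39/2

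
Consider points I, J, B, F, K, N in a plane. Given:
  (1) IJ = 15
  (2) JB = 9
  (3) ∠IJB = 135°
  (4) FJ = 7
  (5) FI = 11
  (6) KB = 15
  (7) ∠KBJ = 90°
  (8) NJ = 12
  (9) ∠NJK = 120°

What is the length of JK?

Step 1: By the law of cosines on triangle JBK: JK² = 9² + 15² − 2·9·15·cos(90°) = 306, so JK = 3·√34.

Therefore, the length of JK = 3·√34.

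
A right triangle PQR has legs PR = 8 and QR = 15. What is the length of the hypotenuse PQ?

By the Pythagorean theorem: PQ^2 = PR^2 + QR^2
PQ^2 = 8^2 + 15^2 = 64 + 225 = 289
PQ = sqrt(289) = 17

17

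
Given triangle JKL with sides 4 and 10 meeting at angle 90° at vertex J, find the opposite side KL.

The included angle is 90°, so the triangle is right-angled at J. The opposite side KL is the hypotenuse.
By the Pythagorean theorem: KL = sqrt(4^2 + 10^2) = sqrt(116) = 2*sqrt(29).

2*sqrt(29)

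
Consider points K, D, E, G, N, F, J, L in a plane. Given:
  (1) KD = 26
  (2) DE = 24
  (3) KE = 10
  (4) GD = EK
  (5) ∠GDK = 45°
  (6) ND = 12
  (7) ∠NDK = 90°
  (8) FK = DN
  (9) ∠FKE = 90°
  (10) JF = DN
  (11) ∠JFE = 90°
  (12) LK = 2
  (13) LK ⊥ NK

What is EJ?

From the given relations: FK = DN = 12; JF = DN = 12.
Step 1: By the law of cosines on triangle EKF: EF² = 10² + 12² − 2·10·12·cos(90°) = 244, so EF = 2·√61.
Step 2: By the law of cosines on triangle EFJ: EJ² = (2·√61)² + 12² − 2·2·√61·12·cos(90°) = 388, so EJ = 2·√97.

Therefore, the length of EJ = 2·√97.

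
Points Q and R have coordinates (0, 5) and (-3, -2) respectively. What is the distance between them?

The horizontal distance is |-3 - 0| = 3 and the vertical distance is |-2 - 5| = 7.
By the Pythagorean theorem, d = sqrt(3^2 + 7^2) = sqrt(58).

sqrt(58)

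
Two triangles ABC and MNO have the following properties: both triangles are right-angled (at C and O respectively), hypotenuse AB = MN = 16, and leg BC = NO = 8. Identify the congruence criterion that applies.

Consider the given information: both triangles are right-angled (at C and O respectively), hypotenuse AB = MN = 16, and leg BC = NO = 8
This is not SSS or ASA: SSS requires all three pairs of sides, but we don't have that. ASA requires two angles and the side between them.
The correct criterion is HL. The hypotenuse and one leg of two right triangles are equal (Hypotenuse-Leg).

HL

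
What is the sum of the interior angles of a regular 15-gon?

The sum of interior angles of an n-sided polygon is (n - 2) * 180.
For n = 15: (15 - 2) * 180 = 13 * 180 = 2340 degrees.

2340 degrees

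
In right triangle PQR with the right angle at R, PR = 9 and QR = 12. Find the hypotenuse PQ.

In a right triangle, the square of the hypotenuse equals the sum of the squares of the two legs.
The legs are 9 and 12, so the hypotenuse = sqrt(81 + 144) = sqrt(225) = 15.

15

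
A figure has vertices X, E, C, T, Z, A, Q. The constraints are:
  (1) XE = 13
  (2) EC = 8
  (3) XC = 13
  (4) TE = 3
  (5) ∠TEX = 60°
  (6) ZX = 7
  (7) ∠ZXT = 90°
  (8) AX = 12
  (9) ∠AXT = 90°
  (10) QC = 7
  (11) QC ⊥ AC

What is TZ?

Step 1: By the law of cosines on triangle XET: XT² = 13² + 3² − 2·13·3·cos(60°) = 139, so XT = √139.
Step 2: By the law of cosines on triangle TXZ: TZ² = √139² + 7² − 2·√139·7·cos(90°) = 188, so TZ = 2·√47.

Therefore, the length of TZ = 2·√47.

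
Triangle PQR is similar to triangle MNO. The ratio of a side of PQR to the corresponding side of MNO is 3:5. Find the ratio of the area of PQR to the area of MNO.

Area ratio = (side ratio)^2 = (3/5)^2 = 9:25.

9:25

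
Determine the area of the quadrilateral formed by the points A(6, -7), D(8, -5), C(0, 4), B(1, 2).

The Shoelace formula works by pairing each vertex with the next (cycling back to the first).
For each pair, compute x_i*y_(i+1) - x_(i+1)*y_i:
  (6*-5 - 8*-7) = 26
  (8*4 - 0*-5) = 32
  (0*2 - 1*4) = -4
  (1*-7 - 6*2) = -19
Taking half the absolute value of the total: Area = (1/2)(35) = 35/2.

35/2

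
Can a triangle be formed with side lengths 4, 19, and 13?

No.
The triangle inequality is violated: 4 + 13 = 17 ≤ 19.
These lengths cannot form a triangle.

No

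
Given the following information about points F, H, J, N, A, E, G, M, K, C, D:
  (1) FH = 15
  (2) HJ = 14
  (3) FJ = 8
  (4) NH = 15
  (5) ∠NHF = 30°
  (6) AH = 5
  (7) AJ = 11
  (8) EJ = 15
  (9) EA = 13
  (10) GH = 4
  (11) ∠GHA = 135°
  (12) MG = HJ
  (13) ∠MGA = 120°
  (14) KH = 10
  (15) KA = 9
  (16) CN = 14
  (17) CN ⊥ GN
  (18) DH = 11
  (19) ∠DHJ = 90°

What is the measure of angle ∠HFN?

Step 1: By the law of cosines on triangle FHN: FN² = 15² + 15² − 2·15·15·cos(30°) = 60.29, so FN ≈ 7.76.
Step 2: By the inverse law of cosines on triangle HFN: cos(∠HFN) = (15² + 7.76² − 15²) / (2·15·7.76) = 60.29/232.94 = 0.2588, so ∠HFN = 75°.

Therefore, the measure of angle ∠HFN = 75°.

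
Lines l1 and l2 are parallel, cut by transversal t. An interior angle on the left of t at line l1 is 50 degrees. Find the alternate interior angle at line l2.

Alternate interior angles are equal: 50 degrees.

50 degrees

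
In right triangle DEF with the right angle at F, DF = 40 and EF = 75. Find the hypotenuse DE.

In a right triangle, the square of the hypotenuse equals the sum of the squares of the two legs.
The legs are 40 and 75, so the hypotenuse = sqrt(1600 + 5625) = sqrt(7225) = 85.

85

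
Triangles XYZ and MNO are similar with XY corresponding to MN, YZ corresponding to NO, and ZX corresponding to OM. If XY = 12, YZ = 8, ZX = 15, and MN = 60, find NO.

Similar triangles have proportional sides. Setting up the proportion:
MN / XY = NO / YZ
60 / 12 = NO / 8
NO = 8 * 60 / 12 = 40.

40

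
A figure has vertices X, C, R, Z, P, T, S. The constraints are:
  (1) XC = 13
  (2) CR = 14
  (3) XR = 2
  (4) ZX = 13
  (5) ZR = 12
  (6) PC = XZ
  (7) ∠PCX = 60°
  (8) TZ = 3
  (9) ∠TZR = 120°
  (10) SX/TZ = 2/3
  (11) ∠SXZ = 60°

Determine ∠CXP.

From the given relations: PC = XZ = 13.
Step 1: By the law of cosines on triangle XCP: XP² = 13² + 13² − 2·13·13·cos(60°) = 169, so XP = 13.
Step 2: By the inverse law of cosines on triangle CXP: cos(∠CXP) = (13² + 13² − 13²) / (2·13·13) = 169/338 = 0.5, so ∠CXP = 60°.

Therefore, the measure of angle ∠CXP = 60°.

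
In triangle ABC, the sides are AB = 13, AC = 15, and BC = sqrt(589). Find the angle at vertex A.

By the inverse law of cosines: cos(A) = (AB² + AC² - BC²) / (2 × AB × AC)
cos(A) = (13² + 15² - (sqrt(589))²) / (2 × 13 × 15)
cos(A) = (169 + 225 - (589)) / 390
cos(A) = -1/2
A = arccos(-1/2) = 120°

120°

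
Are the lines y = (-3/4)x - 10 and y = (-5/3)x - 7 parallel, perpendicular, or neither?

Slope of line 1: m1 = -3/4
Slope of line 2: m2 = -5/3
m1 != m2 and m1*m2 = 5/4 != -1. Neither.

Neither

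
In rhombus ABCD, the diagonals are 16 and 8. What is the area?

The diagonals of a rhombus divide it into four right triangles.
Each triangle has legs 16/ 2 = 8 and 8/2 = 4, so each has area (1/2)*8*4 = 16.
Four such triangles give total area = (d1 * d2) / 2 = 64.

64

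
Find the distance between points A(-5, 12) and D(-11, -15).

The horizontal distance is |-11 - -5| = 6 and the vertical distance is |-15 - 12| = 27.
By the Pythagorean theorem, d = sqrt(6^2 + 27^2) = sqrt(765) = 3*sqrt(85).

3*sqrt(85)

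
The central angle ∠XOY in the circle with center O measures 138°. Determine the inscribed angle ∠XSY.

Inscribed angle = 138° / 2 = 69° (inscribed angle theorem).

69°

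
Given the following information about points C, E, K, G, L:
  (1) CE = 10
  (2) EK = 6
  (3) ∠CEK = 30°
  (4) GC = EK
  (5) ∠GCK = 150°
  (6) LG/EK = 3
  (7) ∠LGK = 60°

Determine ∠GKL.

From the given relations: GC = EK = 6; LG = 3·EK = 3·6 = 18.
Step 1: By the law of cosines on triangle CEK: CK² = 10² + 6² − 2·10·6·cos(30°) = 32.08, so CK ≈ 5.66.
Step 2: By the law of cosines on triangle KCG: KG² = 5.66² + 6² − 2·5.66·6·cos(150°) = 126.94, so KG ≈ 11.27.
Step 3: By the law of cosines on triangle KGL: KL² = 11.27² + 18² − 2·11.27·18·cos(60°) = 248.14, so KL ≈ 15.75.
Step 4: By the inverse law of cosines on triangle GKL: cos(∠GKL) = (11.27² + 15.75² − 18²) / (2·11.27·15.75) = 51.07/354.95 = 0.1439, so ∠GKL = 81.73°.

Therefore, the measure of angle ∠GKL = 81.73°.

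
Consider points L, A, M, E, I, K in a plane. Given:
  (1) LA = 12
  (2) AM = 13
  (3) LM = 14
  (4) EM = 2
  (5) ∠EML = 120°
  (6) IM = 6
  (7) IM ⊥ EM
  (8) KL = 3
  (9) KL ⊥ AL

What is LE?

Step 1: By the law of cosines on triangle LME: LE² = 14² + 2² − 2·14·2·cos(120°) = 228, so LE = 2·√57.

Therefore, the length of LE = 2·√57.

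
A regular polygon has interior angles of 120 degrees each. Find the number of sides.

The exterior angle is the supplement of the interior angle: 180 - 120 = 60 degrees.
Since the exterior angles of any convex polygon sum to 360 degrees, the number of sides is 360 / 60 = 6.

6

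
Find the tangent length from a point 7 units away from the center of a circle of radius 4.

The tangent, radius, and line from the external point to the center form a right triangle.
The right angle is where the tangent meets the radius.
By the Pythagorean theorem: tangent² + 4² = 7²
tangent² = 49 - 16 = 33
tangent = sqrt(33)

sqrt(33)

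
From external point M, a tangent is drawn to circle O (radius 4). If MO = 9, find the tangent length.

The tangent, radius, and line from the external point to the center form a right triangle.
The right angle is where the tangent meets the radius.
By the Pythagorean theorem: tangent² + 4² = 9²
tangent² = 81 - 16 = 65
tangent = sqrt(65)

sqrt(65)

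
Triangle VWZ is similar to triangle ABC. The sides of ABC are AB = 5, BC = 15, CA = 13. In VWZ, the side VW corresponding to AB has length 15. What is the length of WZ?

k = 15/5 = 3. WZ = 3 * 15 = 45.

45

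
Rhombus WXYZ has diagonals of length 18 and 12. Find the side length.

In a rhombus, the diagonals bisect each other perpendicularly, creating four congruent right triangles.
Each triangle has legs 9 (half of 18) and 6 (half of 12).
The hypotenuse of each right triangle is a side of the rhombus:
side = sqrt(9^2 + 6^2) = sqrt(117) = 3*sqrt(13)

3*sqrt(13)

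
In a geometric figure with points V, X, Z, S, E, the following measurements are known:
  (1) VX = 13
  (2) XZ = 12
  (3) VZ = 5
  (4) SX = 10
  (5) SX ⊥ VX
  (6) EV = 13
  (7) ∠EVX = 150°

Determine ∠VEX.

Step 1: By the law of cosines on triangle EVX: EX² = 13² + 13² − 2·13·13·cos(150°) = 630.72, so EX ≈ 25.11.
Step 2: By the inverse law of cosines on triangle VEX: cos(∠VEX) = (13² + 25.11² − 13²) / (2·13·25.11) = 630.72/652.97 = 0.9659, so ∠VEX = 15°.

Therefore, the measure of angle ∠VEX = 15°.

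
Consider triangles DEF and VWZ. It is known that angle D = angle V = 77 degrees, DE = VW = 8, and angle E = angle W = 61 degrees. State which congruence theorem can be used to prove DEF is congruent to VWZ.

The given information provides:
angle D = angle V = 77 degrees, DE = VW = 8, and angle E = angle W = 61 degrees
This matches the ASA congruence theorem.
Two pairs of corresponding angles and the included side are equal (Angle-Side-Angle).

ASA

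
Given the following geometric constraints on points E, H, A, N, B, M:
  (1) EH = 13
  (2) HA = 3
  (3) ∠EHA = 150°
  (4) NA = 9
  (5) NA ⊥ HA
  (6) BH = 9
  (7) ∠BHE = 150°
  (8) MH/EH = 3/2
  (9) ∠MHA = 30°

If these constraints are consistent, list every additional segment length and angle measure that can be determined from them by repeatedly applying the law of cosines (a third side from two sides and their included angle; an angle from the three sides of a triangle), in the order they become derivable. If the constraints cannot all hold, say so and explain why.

The constraints are consistent. Derivable facts, in order:
After 1 step:
- AM ≈ 16.97
- EA ≈ 15.67
- EB ≈ 21.28
- HN = 3·√10
After 2 steps:
- ∠AEH = 5.49°
- ∠AHN = 71.57°
- ∠AMH = 5.07°
- ∠ANH = 18.43°
- ∠BEH = 12.21°
- ∠EAH = 24.51°
- ∠EBH = 17.79°
- ∠HAM = 144.93°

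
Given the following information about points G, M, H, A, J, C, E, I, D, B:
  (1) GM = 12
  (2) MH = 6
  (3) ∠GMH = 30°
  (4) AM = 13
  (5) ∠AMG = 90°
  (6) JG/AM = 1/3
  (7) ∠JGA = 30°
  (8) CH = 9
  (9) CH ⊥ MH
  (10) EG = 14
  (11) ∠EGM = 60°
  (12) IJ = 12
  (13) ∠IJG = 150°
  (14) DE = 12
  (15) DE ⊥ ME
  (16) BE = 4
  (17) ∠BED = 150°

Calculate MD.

Step 1: By the law of cosines on triangle EGM: EM² = 14² + 12² − 2·14·12·cos(60°) = 172, so EM = 2·√43.
Step 2: By the law of cosines on triangle MED: MD² = (2·√43)² + 12² − 2·2·√43·12·cos(90°) = 316, so MD = 2·√79.

Therefore, the length of MD = 2·√79.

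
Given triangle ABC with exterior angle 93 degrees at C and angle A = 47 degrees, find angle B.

angle B = 93 - 47 = 46 degrees (exterior angle theorem).

46 degrees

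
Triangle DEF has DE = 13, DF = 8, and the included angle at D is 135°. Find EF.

When two sides and the included angle are known, the law of cosines gives the third side.
c^2 = a^2 + b^2 - 2ab cos(C) generalizes the Pythagorean theorem to non-right triangles.
Here: EF^2 = 169 + 64 - 208*(-sqrt(2)/2) = 104*sqrt(2) + 233
EF = sqrt(104*sqrt(2) + 233)

sqrt(104*sqrt(2) + 233)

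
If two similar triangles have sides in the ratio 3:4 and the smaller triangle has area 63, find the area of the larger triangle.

The ratio of areas of similar triangles = (side ratio)^2.
Side ratio = 3:4, so area ratio = 9:16.
Area of the larger triangle / Area of the smaller triangle = 16/9
Area of the larger triangle = 63 * 16/9 = 112

112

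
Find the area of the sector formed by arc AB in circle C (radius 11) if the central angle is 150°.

The full circle has area πr² = π(11)² = 121*pi.
The sector covers 150° out of 360°, a fraction of 5/12.
Sector area = 121*pi × 5/12 = 605*pi/12.

605*pi/12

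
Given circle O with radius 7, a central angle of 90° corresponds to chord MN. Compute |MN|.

Drop a perpendicular from the center to the chord, bisecting both the chord and the central angle.
Each half-chord = r sin(θ/2) = 7 sin(45°).
The full chord = 2 × 7 × sin(45°) = 7*sqrt(2).

7*sqrt(2)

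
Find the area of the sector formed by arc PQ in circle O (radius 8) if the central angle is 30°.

The full circle has area πr² = π(8)² = 64*pi.
The sector covers 30° out of 360°, a fraction of 1/12.
Sector area = 64*pi × 1/12 = 16*pi/3.

16*pi/3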